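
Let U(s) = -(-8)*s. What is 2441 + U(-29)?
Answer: 2209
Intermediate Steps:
U(s) = 8*s
2441 + U(-29) = 2441 + 8*(-29) = 2441 - 232 = 2209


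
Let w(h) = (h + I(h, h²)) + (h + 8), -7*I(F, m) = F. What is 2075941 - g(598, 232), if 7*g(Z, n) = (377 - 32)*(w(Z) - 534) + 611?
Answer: 100305092/49 ≈ 2.0470e+6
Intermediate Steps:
I(F, m) = -F/7
w(h) = 8 + 13*h/7 (w(h) = (h - h/7) + (h + 8) = 6*h/7 + (8 + h) = 8 + 13*h/7)
g(Z, n) = -25837 + 4485*Z/49 (g(Z, n) = ((377 - 32)*((8 + 13*Z/7) - 534) + 611)/7 = (345*(-526 + 13*Z/7) + 611)/7 = ((-181470 + 4485*Z/7) + 611)/7 = (-180859 + 4485*Z/7)/7 = -25837 + 4485*Z/49)
2075941 - g(598, 232) = 2075941 - (-25837 + (4485/49)*598) = 2075941 - (-25837 + 2682030/49) = 2075941 - 1*1416017/49 = 2075941 - 1416017/49 = 100305092/49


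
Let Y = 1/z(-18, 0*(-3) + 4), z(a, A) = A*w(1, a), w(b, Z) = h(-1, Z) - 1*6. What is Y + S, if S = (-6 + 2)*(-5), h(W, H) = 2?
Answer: 319/16 ≈ 19.938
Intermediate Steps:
w(b, Z) = -4 (w(b, Z) = 2 - 1*6 = 2 - 6 = -4)
z(a, A) = -4*A (z(a, A) = A*(-4) = -4*A)
S = 20 (S = -4*(-5) = 20)
Y = -1/16 (Y = 1/(-4*(0*(-3) + 4)) = 1/(-4*(0 + 4)) = 1/(-4*4) = 1/(-16) = -1/16 ≈ -0.062500)
Y + S = -1/16 + 20 = 319/16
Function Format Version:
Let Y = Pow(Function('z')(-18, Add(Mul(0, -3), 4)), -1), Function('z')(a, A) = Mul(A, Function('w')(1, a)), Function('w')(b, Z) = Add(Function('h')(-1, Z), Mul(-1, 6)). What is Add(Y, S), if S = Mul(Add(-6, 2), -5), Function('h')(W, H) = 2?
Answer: Rational(319, 16) ≈ 19.938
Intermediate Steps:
Function('w')(b, Z) = -4 (Function('w')(b, Z) = Add(2, Mul(-1, 6)) = Add(2, -6) = -4)
Function('z')(a, A) = Mul(-4, A) (Function('z')(a, A) = Mul(A, -4) = Mul(-4, A))
S = 20 (S = Mul(-4, -5) = 20)
Y = Rational(-1, 16) (Y = Pow(Mul(-4, Add(Mul(0, -3), 4)), -1) = Pow(Mul(-4, Add(0, 4)), -1) = Pow(Mul(-4, 4), -1) = Pow(-16, -1) = Rational(-1, 16) ≈ -0.062500)
Add(Y, S) = Add(Rational(-1, 16), 20) = Rational(319, 16)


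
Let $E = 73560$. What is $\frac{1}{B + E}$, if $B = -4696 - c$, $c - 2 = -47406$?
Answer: $\frac{1}{116268} \approx 8.6008 \cdot 10^{-6}$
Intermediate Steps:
$c = -47404$ ($c = 2 - 47406 = -47404$)
$B = 42708$ ($B = -4696 - -47404 = -4696 + 47404 = 42708$)
$\frac{1}{B + E} = \frac{1}{42708 + 73560} = \frac{1}{116268}$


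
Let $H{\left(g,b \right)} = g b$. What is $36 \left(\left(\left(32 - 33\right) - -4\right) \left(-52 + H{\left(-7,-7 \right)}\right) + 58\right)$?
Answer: $1764$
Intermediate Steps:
$H{\left(g,b \right)} = b g$
$36 \left(\left(\left(32 - 33\right) - -4\right) \left(-52 + H{\left(-7,-7 \right)}\right) + 58\right) = 36 \left(\left(\left(32 - 33\right) - -4\right) \left(-52 - -49\right) + 58\right) = 36 \left(\left(\left(32 - 33\right) + \left(-23 + 27\right)\right) \left(-52 + 49\right) + 58\right) = 36 \left(\left(-1 + 4\right) \left(-3\right) + 58\right) = 36 \left(3 \left(-3\right) + 58\right) = 36 \left(-9 + 58\right) = 36 \cdot 49 = 1764$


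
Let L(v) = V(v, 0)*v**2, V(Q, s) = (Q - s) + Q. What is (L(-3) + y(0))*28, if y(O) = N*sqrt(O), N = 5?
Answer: -1512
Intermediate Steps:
V(Q, s) = -s + 2*Q
y(O) = 5*sqrt(O)
L(v) = 2*v**3 (L(v) = (-1*0 + 2*v)*v**2 = (0 + 2*v)*v**2 = (2*v)*v**2 = 2*v**3)
(L(-3) + y(0))*28 = (2*(-3)**3 + 5*sqrt(0))*28 = (2*(-27) + 5*0)*28 = (-54 + 0)*28 = -54*28 = -1512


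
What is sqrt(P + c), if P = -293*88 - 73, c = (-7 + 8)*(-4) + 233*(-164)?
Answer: I*sqrt(64073) ≈ 253.13*I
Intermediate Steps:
c = -38216 (c = 1*(-4) - 38212 = -4 - 38212 = -38216)
P = -25857 (P = -25784 - 73 = -25857)
sqrt(P + c) = sqrt(-25857 - 38216) = sqrt(-64073) = I*sqrt(64073)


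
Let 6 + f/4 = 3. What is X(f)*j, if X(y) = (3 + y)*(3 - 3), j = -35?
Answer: 0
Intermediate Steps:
f = -12 (f = -24 + 4*3 = -24 + 12 = -12)
X(y) = 0 (X(y) = (3 + y)*0 = 0)
X(f)*j = 0*(-35) = 0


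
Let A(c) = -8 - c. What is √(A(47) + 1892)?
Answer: √1837 ≈ 42.860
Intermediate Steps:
√(A(47) + 1892) = √((-8 - 1*47) + 1892) = √((-8 - 47) + 1892) = √(-55 + 1892) = √1837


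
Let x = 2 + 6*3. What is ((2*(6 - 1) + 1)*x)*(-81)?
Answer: -17820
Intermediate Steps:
x = 20 (x = 2 + 18 = 20)
((2*(6 - 1) + 1)*x)*(-81) = ((2*(6 - 1) + 1)*20)*(-81) = ((2*5 + 1)*20)*(-81) = ((10 + 1)*20)*(-81) = (11*20)*(-81) = 220*(-81) = -17820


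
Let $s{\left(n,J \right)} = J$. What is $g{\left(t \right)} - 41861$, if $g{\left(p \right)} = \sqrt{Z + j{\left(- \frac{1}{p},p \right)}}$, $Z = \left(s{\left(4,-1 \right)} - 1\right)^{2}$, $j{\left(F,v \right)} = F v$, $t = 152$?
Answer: $-41861 + \sqrt{3} \approx -41859.0$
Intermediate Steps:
$Z = 4$ ($Z = \left(-1 - 1\right)^{2} = \left(-2\right)^{2} = 4$)
$g{\left(p \right)} = \sqrt{3}$ ($g{\left(p \right)} = \sqrt{4 + - \frac{1}{p} p} = \sqrt{4 - 1} = \sqrt{3}$)
$g{\left(t \right)} - 41861 = \sqrt{3} - 41861 = -41861 + \sqrt{3}$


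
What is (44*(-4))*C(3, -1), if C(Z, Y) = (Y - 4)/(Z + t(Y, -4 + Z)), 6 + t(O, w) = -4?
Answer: -880/7 ≈ -125.71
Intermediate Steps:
t(O, w) = -10 (t(O, w) = -6 - 4 = -10)
C(Z, Y) = (-4 + Y)/(-10 + Z) (C(Z, Y) = (Y - 4)/(Z - 10) = (-4 + Y)/(-10 + Z))
(44*(-4))*C(3, -1) = (44*(-4))*((-4 - 1)/(-10 + 3)) = -176*(-5)/(-7) = -(-176)*(-5)/7 = -176*5/7 = -880/7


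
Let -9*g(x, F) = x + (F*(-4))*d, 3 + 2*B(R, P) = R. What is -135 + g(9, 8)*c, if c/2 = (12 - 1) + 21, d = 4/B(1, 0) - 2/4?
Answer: -1223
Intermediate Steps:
B(R, P) = -3/2 + R/2
d = -9/2 (d = 4/(-3/2 + (½)*1) - 2/4 = 4/(-3/2 + ½) - 2*¼ = 4/(-1) - ½ = 4*(-1) - ½ = -4 - ½ = -9/2 ≈ -4.5000)
g(x, F) = -2*F - x/9 (g(x, F) = -(x + (F*(-4))*(-9/2))/9 = -(x - 4*F*(-9/2))/9 = -(x + 18*F)/9 = -2*F - x/9)
c = 64 (c = 2*((12 - 1) + 21) = 2*(11 + 21) = 2*32 = 64)
-135 + g(9, 8)*c = -135 + (-2*8 - ⅑*9)*64 = -135 + (-16 - 1)*64 = -135 - 17*64 = -135 - 1088 = -1223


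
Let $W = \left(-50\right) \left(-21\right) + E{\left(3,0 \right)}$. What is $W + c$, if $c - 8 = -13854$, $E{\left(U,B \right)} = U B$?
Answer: $-12796$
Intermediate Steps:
$E{\left(U,B \right)} = B U$
$W = 1050$ ($W = \left(-50\right) \left(-21\right) + 0 \cdot 3 = 1050 + 0 = 1050$)
$c = -13846$ ($c = 8 - 13854 = -13846$)
$W + c = 1050 - 13846 = -12796$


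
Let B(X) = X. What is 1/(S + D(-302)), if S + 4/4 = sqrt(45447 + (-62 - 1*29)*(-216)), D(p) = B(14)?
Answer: -13/64934 + sqrt(65103)/64934 ≈ 0.0037292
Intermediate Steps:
D(p) = 14
S = -1 + sqrt(65103) (S = -1 + sqrt(45447 + (-62 - 1*29)*(-216)) = -1 + sqrt(45447 + (-62 - 29)*(-216)) = -1 + sqrt(45447 - 91*(-216)) = -1 + sqrt(45447 + 19656) = -1 + sqrt(65103) ≈ 254.15)
1/(S + D(-302)) = 1/((-1 + sqrt(65103)) + 14) = 1/(13 + sqrt(65103))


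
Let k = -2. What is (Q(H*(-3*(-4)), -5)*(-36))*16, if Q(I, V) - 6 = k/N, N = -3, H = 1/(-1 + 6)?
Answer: -3840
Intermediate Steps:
H = ⅕ (H = 1/5 = ⅕ ≈ 0.20000)
Q(I, V) = 20/3 (Q(I, V) = 6 - 2/(-3) = 6 - 2*(-⅓) = 6 + ⅔ = 20/3)
(Q(H*(-3*(-4)), -5)*(-36))*16 = ((20/3)*(-36))*16 = -240*16 = -3840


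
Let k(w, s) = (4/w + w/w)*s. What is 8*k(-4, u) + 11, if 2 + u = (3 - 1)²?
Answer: 11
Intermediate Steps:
u = 2 (u = -2 + (3 - 1)² = -2 + 2² = -2 + 4 = 2)
k(w, s) = s*(1 + 4/w) (k(w, s) = (4/w + 1)*s = (1 + 4/w)*s = s*(1 + 4/w))
8*k(-4, u) + 11 = 8*(2*(4 - 4)/(-4)) + 11 = 8*(2*(-¼)*0) + 11 = 8*0 + 11 = 0 + 11 = 11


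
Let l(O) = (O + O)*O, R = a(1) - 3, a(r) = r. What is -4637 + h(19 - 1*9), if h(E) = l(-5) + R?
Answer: -4589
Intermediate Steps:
R = -2 (R = 1 - 3 = -2)
l(O) = 2*O**2 (l(O) = (2*O)*O = 2*O**2)
h(E) = 48 (h(E) = 2*(-5)**2 - 2 = 2*25 - 2 = 50 - 2 = 48)
-4637 + h(19 - 1*9) = -4637 + 48 = -4589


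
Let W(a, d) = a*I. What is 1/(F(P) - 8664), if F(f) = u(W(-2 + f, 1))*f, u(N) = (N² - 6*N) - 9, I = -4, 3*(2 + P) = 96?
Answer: 1/387546 ≈ 2.5803e-6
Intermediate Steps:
P = 30 (P = -2 + (⅓)*96 = -2 + 32 = 30)
W(a, d) = -4*a (W(a, d) = a*(-4) = -4*a)
u(N) = -9 + N² - 6*N
F(f) = f*(-57 + (8 - 4*f)² + 24*f) (F(f) = (-9 + (-4*(-2 + f))² - (-24)*(-2 + f))*f = (-9 + (8 - 4*f)² - 6*(8 - 4*f))*f = (-9 + (8 - 4*f)² + (-48 + 24*f))*f = (-57 + (8 - 4*f)² + 24*f)*f = f*(-57 + (8 - 4*f)² + 24*f))
1/(F(P) - 8664) = 1/(30*(7 - 40*30 + 16*30²) - 8664) = 1/(30*(7 - 1200 + 16*900) - 8664) = 1/(30*(7 - 1200 + 14400) - 8664) = 1/(30*13207 - 8664) = 1/(396210 - 8664) = 1/387546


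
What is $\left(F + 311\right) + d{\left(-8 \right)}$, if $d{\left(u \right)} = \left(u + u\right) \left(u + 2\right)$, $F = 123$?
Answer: $530$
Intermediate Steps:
$d{\left(u \right)} = 2 u \left(2 + u\right)$
$\left(F + 311\right) + d{\left(-8 \right)} = \left(123 + 311\right) + 2 \left(-8\right) \left(2 - 8\right) = 434 + 2 \left(-8\right) \left(-6\right) = 434 + 96 = 530$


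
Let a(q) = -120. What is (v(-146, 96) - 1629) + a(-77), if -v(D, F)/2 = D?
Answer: -1457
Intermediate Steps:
v(D, F) = -2*D
(v(-146, 96) - 1629) + a(-77) = (-2*(-146) - 1629) - 120 = (292 - 1629) - 120 = -1337 - 120 = -1457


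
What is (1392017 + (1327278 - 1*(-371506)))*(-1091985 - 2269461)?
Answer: -10389560658246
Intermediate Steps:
(1392017 + (1327278 - 1*(-371506)))*(-1091985 - 2269461) = (1392017 + (1327278 + 371506))*(-3361446) = (1392017 + 1698784)*(-3361446) = 3090801*(-3361446) = -10389560658246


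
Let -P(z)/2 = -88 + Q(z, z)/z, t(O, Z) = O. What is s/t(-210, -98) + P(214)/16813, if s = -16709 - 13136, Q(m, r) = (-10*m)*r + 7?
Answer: 10758202249/75557622 ≈ 142.38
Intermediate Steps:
Q(m, r) = 7 - 10*m*r (Q(m, r) = -10*m*r + 7 = 7 - 10*m*r)
s = -29845
P(z) = 176 - 2*(7 - 10*z**2)/z (P(z) = -2*(-88 + (7 - 10*z*z)/z) = -2*(-88 + (7 - 10*z**2)/z) = 176 - 2*(7 - 10*z**2)/z)
s/t(-210, -98) + P(214)/16813 = -29845/(-210) + (176 - 14/214 + 20*214)/16813 = -29845*(-1/210) + (176 - 14*1/214 + 4280)*(1/16813) = 5969/42 + (176 - 7/107 + 4280)*(1/16813) = 5969/42 + (476785/107)*(1/16813) = 5969/42 + 476785/1798991 = 10758202249/75557622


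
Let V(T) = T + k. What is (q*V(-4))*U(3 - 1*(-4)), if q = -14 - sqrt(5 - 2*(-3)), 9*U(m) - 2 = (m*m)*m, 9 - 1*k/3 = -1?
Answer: -41860/3 - 2990*sqrt(11)/3 ≈ -17259.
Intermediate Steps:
k = 30 (k = 27 - 3*(-1) = 27 + 3 = 30)
U(m) = 2/9 + m**3/9 (U(m) = 2/9 + ((m*m)*m)/9 = 2/9 + (m**2*m)/9 = 2/9 + m**3/9)
V(T) = 30 + T (V(T) = T + 30 = 30 + T)
q = -14 - sqrt(11) (q = -14 - sqrt(5 + 6) = -14 - sqrt(11) ≈ -17.317)
(q*V(-4))*U(3 - 1*(-4)) = ((-14 - sqrt(11))*(30 - 4))*(2/9 + (3 - 1*(-4))**3/9) = ((-14 - sqrt(11))*26)*(2/9 + (3 + 4)**3/9) = (-364 - 26*sqrt(11))*(2/9 + (1/9)*7**3) = (-364 - 26*sqrt(11))*(2/9 + (1/9)*343) = (-364 - 26*sqrt(11))*(2/9 + 343/9) = (-364 - 26*sqrt(11))*(115/3) = -41860/3 - 2990*sqrt(11)/3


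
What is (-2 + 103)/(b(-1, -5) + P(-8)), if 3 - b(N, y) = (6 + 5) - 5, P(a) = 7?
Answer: 101/4 ≈ 25.250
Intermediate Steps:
b(N, y) = -3 (b(N, y) = 3 - ((6 + 5) - 5) = 3 - (11 - 5) = 3 - 1*6 = 3 - 6 = -3)
(-2 + 103)/(b(-1, -5) + P(-8)) = (-2 + 103)/(-3 + 7) = 101/4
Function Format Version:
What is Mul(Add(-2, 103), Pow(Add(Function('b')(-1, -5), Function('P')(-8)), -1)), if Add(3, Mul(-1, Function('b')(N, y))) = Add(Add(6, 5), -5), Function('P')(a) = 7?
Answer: Rational(101, 4) ≈ 25.250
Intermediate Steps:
Function('b')(N, y) = -3 (Function('b')(N, y) = Add(3, Mul(-1, Add(Add(6, 5), -5))) = Add(3, Mul(-1, Add(11, -5))) = Add(3, Mul(-1, 6)) = Add(3, -6) = -3)
Mul(Add(-2, 103), Pow(Add(Function('b')(-1, -5), Function('P')(-8)), -1)) = Mul(Add(-2, 103), Pow(Add(-3, 7), -1)) = Mul(101, Pow(4, -1)) = Mul(101, Rational(1, 4)) = Rational(101, 4)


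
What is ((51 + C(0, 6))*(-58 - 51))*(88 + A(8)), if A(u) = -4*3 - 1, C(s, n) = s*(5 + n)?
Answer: -416925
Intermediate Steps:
A(u) = -13 (A(u) = -12 - 1 = -13)
((51 + C(0, 6))*(-58 - 51))*(88 + A(8)) = ((51 + 0*(5 + 6))*(-58 - 51))*(88 - 13) = ((51 + 0*11)*(-109))*75 = ((51 + 0)*(-109))*75 = (51*(-109))*75 = -5559*75 = -416925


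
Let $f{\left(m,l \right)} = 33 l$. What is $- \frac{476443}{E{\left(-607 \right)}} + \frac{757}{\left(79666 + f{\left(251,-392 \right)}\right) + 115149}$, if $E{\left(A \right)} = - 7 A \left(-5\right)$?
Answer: $\frac{86671058862}{3864019355} \approx 22.43$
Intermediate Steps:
$E{\left(A \right)} = 35 A$
$- \frac{476443}{E{\left(-607 \right)}} + \frac{757}{\left(79666 + f{\left(251,-392 \right)}\right) + 115149} = - \frac{476443}{35 \left(-607\right)} + \frac{757}{\left(79666 + 33 \left(-392\right)\right) + 115149} = - \frac{476443}{-21245} + \frac{757}{\left(79666 - 12936\right) + 115149} = \left(-476443\right) \left(- \frac{1}{21245}\right) + \frac{757}{66730 + 115149} = \frac{476443}{21245} + \frac{757}{181879} = \frac{86671058862}{3864019355}$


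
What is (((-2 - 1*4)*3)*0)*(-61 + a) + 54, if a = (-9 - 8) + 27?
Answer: 54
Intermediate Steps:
a = 10 (a = -17 + 27 = 10)
(((-2 - 1*4)*3)*0)*(-61 + a) + 54 = (((-2 - 1*4)*3)*0)*(-61 + 10) + 54 = (((-2 - 4)*3)*0)*(-51) + 54 = (-6*3*0)*(-51) + 54 = -18*0*(-51) + 54 = 0*(-51) + 54 = 0 + 54 = 54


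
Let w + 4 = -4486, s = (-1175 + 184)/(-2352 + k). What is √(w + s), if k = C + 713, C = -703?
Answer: I*√24625167438/2342 ≈ 67.004*I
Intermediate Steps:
k = 10 (k = -703 + 713 = 10)
s = 991/2342 (s = (-1175 + 184)/(-2352 + 10) = -991/(-2342) = -991*(-1/2342) = 991/2342 ≈ 0.42314)
w = -4490 (w = -4 - 4486 = -4490)
√(w + s) = √(-4490 + 991/2342) = √(-10514589/2342) = I*√24625167438/2342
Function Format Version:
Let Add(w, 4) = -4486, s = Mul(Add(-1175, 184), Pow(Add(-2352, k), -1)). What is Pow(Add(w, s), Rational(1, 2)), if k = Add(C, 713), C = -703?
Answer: Mul(Rational(1, 2342), I, Pow(24625167438, Rational(1, 2))) ≈ Mul(67.004, I)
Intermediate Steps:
k = 10 (k = Add(-703, 713) = 10)
s = Rational(991, 2342) (s = Mul(Add(-1175, 184), Pow(Add(-2352, 10), -1)) = Mul(-991, Pow(-2342, -1)) = Mul(-991, Rational(-1, 2342)) = Rational(991, 2342) ≈ 0.42314)
w = -4490 (w = Add(-4, -4486) = -4490)
Pow(Add(w, s), Rational(1, 2)) = Pow(Add(-4490, Rational(991, 2342)), Rational(1, 2)) = Pow(Rational(-10514589, 2342), Rational(1, 2)) = Mul(Rational(1, 2342), I, Pow(24625167438, Rational(1, 2)))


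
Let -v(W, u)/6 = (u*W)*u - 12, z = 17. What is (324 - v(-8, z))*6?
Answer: -81720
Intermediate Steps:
v(W, u) = 72 - 6*W*u² (v(W, u) = -6*((u*W)*u - 12) = -6*((W*u)*u - 12) = -6*(W*u² - 12) = -6*(-12 + W*u²) = 72 - 6*W*u²)
(324 - v(-8, z))*6 = (324 - (72 - 6*(-8)*17²))*6 = (324 - (72 - 6*(-8)*289))*6 = (324 - (72 + 13872))*6 = (324 - 1*13944)*6 = (324 - 13944)*6 = -13620*6 = -81720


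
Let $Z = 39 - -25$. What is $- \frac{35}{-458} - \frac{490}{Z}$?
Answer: $- \frac{55545}{7328} \approx -7.5798$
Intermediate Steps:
$Z = 64$ ($Z = 39 + 25 = 64$)
$- \frac{35}{-458} - \frac{490}{Z} = - \frac{35}{-458} - \frac{490}{64} = \left(-35\right) \left(- \frac{1}{458}\right) - \frac{245}{32} = \frac{35}{458} - \frac{245}{32} = - \frac{55545}{7328}$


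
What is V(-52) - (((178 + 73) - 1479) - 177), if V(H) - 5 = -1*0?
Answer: 1410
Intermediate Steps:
V(H) = 5 (V(H) = 5 - 1*0 = 5 + 0 = 5)
V(-52) - (((178 + 73) - 1479) - 177) = 5 - (((178 + 73) - 1479) - 177) = 5 - ((251 - 1479) - 177) = 5 - (-1228 - 177) = 5 - 1*(-1405) = 5 + 1405 = 1410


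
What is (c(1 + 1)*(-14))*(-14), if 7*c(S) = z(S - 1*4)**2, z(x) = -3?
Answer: 252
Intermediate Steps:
c(S) = 9/7 (c(S) = (1/7)*(-3)**2 = (1/7)*9 = 9/7)
(c(1 + 1)*(-14))*(-14) = ((9/7)*(-14))*(-14) = -18*(-14) = 252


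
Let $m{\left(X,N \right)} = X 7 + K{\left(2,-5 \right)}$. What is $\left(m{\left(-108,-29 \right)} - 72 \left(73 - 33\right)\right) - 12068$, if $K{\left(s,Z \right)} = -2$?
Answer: $-15706$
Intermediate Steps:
$m{\left(X,N \right)} = -2 + 7 X$ ($m{\left(X,N \right)} = X 7 - 2 = 7 X - 2 = -2 + 7 X$)
$\left(m{\left(-108,-29 \right)} - 72 \left(73 - 33\right)\right) - 12068 = \left(\left(-2 + 7 \left(-108\right)\right) - 72 \left(73 - 33\right)\right) - 12068 = \left(\left(-2 - 756\right) - 2880\right) - 12068 = \left(-758 - 2880\right) - 12068 = -3638 - 12068 = -15706$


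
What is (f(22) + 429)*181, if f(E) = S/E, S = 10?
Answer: 855044/11 ≈ 77731.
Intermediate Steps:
f(E) = 10/E
(f(22) + 429)*181 = (10/22 + 429)*181 = (10*(1/22) + 429)*181 = (5/11 + 429)*181 = (4724/11)*181 = 855044/11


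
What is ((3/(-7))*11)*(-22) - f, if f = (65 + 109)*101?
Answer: -122292/7 ≈ -17470.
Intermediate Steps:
f = 17574 (f = 174*101 = 17574)
((3/(-7))*11)*(-22) - f = ((3/(-7))*11)*(-22) - 1*17574 = ((3*(-1/7))*11)*(-22) - 17574 = -3/7*11*(-22) - 17574 = -33/7*(-22) - 17574 = 726/7 - 17574 = -122292/7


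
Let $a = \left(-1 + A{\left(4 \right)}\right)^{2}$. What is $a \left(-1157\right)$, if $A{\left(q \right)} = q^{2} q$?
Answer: $-4592133$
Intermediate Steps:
$A{\left(q \right)} = q^{3}$
$a = 3969$ ($a = \left(-1 + 4^{3}\right)^{2} = \left(-1 + 64\right)^{2} = 63^{2} = 3969$)
$a \left(-1157\right) = 3969 \left(-1157\right) = -4592133$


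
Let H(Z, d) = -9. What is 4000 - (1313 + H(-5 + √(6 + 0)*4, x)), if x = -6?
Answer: 2696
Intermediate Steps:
4000 - (1313 + H(-5 + √(6 + 0)*4, x)) = 4000 - (1313 - 9) = 4000 - 1*1304 = 4000 - 1304 = 2696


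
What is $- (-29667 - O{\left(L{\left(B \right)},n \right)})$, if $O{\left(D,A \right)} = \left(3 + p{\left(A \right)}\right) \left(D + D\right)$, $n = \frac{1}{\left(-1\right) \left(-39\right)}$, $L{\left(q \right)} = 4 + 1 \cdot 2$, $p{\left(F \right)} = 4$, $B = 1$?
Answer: $29751$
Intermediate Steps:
$L{\left(q \right)} = 6$ ($L{\left(q \right)} = 4 + 2 = 6$)
$n = \frac{1}{39} \approx 0.025641$
$O{\left(D,A \right)} = 14 D$ ($O{\left(D,A \right)} = \left(3 + 4\right) \left(D + D\right) = 7 \cdot 2 D = 14 D$)
$- (-29667 - O{\left(L{\left(B \right)},n \right)}) = - (-29667 - 14 \cdot 6) = - (-29667 - 84) = \left(-1\right) \left(-29751\right) = 29751$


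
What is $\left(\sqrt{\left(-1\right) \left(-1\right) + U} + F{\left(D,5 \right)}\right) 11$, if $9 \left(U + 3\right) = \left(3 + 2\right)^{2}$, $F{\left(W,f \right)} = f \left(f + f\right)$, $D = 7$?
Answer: $550 + \frac{11 \sqrt{7}}{3} \approx 559.7$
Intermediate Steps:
$F{\left(W,f \right)} = 2 f^{2}$ ($F{\left(W,f \right)} = f 2 f = 2 f^{2}$)
$U = - \frac{2}{9}$ ($U = -3 + \frac{\left(3 + 2\right)^{2}}{9} = -3 + \frac{5^{2}}{9} = -3 + \frac{1}{9} \cdot 25 = -3 + \frac{25}{9} = - \frac{2}{9} \approx -0.22222$)
$\left(\sqrt{\left(-1\right) \left(-1\right) + U} + F{\left(D,5 \right)}\right) 11 = \left(\sqrt{\left(-1\right) \left(-1\right) - \frac{2}{9}} + 2 \cdot 5^{2}\right) 11 = \left(\sqrt{1 - \frac{2}{9}} + 2 \cdot 25\right) 11 = \left(\sqrt{\frac{7}{9}} + 50\right) 11 = \left(\frac{\sqrt{7}}{3} + 50\right) 11 = \left(50 + \frac{\sqrt{7}}{3}\right) 11 = 550 + \frac{11 \sqrt{7}}{3}$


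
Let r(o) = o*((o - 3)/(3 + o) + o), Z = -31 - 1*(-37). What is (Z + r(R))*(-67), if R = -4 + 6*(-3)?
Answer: -586920/19 ≈ -30891.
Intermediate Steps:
R = -22 (R = -4 - 18 = -22)
Z = 6 (Z = -31 + 37 = 6)
r(o) = o*(o + (-3 + o)/(3 + o)) (r(o) = o*((-3 + o)/(3 + o) + o) = o*(o + (-3 + o)/(3 + o)))
(Z + r(R))*(-67) = (6 - 22*(-3 + (-22)² + 4*(-22))/(3 - 22))*(-67) = (6 - 22*(-3 + 484 - 88)/(-19))*(-67) = (6 - 22*(-1/19)*393)*(-67) = (6 + 8646/19)*(-67) = (8760/19)*(-67) = -586920/19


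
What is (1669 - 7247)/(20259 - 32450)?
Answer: 5578/12191 ≈ 0.45755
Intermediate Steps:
(1669 - 7247)/(20259 - 32450) = -5578/(-12191) = -5578*(-1/12191) = 5578/12191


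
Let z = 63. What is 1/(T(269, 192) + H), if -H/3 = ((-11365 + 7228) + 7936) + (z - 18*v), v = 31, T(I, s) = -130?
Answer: -1/10042 ≈ -9.9582e-5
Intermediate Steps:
H = -9912 (H = -3*(((-11365 + 7228) + 7936) + (63 - 18*31)) = -3*((-4137 + 7936) + (63 - 558)) = -3*(3799 - 495) = -3*3304 = -9912)
1/(T(269, 192) + H) = 1/(-130 - 9912) = 1/(-10042) = -1/10042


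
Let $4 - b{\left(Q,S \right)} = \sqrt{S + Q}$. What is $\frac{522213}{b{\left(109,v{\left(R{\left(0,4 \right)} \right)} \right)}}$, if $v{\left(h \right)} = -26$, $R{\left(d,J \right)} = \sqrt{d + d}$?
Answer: $- \frac{2088852}{67} - \frac{522213 \sqrt{83}}{67} \approx -1.0219 \cdot 10^{5}$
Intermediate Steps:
$R{\left(d,J \right)} = \sqrt{2} \sqrt{d}$ ($R{\left(d,J \right)} = \sqrt{2 d} = \sqrt{2} \sqrt{d}$)
$b{\left(Q,S \right)} = 4 - \sqrt{Q + S}$ ($b{\left(Q,S \right)} = 4 - \sqrt{S + Q} = 4 - \sqrt{Q + S}$)
$\frac{522213}{b{\left(109,v{\left(R{\left(0,4 \right)} \right)} \right)}} = \frac{522213}{4 - \sqrt{109 - 26}} = \frac{522213}{4 - \sqrt{83}}$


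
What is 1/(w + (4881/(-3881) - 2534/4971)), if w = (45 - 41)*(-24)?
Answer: -19292451/1886173201 ≈ -0.010228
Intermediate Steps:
w = -96 (w = 4*(-24) = -96)
1/(w + (4881/(-3881) - 2534/4971)) = 1/(-96 + (4881/(-3881) - 2534/4971)) = 1/(-96 + (4881*(-1/3881) - 2534*1/4971)) = 1/(-96 + (-4881/3881 - 2534/4971)) = 1/(-96 - 34097905/19292451) = 1/(-1886173201/19292451) = -19292451/1886173201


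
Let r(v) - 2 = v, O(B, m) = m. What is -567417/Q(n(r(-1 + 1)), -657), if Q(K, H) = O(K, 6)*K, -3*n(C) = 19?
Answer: 567417/38 ≈ 14932.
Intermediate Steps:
r(v) = 2 + v
n(C) = -19/3 (n(C) = -⅓*19 = -19/3)
Q(K, H) = 6*K
-567417/Q(n(r(-1 + 1)), -657) = -567417/(6*(-19/3)) = -567417/(-38) = -567417*(-1/38) = 567417/38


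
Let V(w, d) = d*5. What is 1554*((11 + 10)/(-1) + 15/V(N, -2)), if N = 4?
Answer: -34965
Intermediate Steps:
V(w, d) = 5*d
1554*((11 + 10)/(-1) + 15/V(N, -2)) = 1554*((11 + 10)/(-1) + 15/((5*(-2)))) = 1554*(21*(-1) + 15/(-10)) = 1554*(-21 + 15*(-1/10)) = 1554*(-21 - 3/2) = 1554*(-45/2) = -34965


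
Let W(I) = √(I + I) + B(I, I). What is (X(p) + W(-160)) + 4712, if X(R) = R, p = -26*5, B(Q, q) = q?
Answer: 4422 + 8*I*√5 ≈ 4422.0 + 17.889*I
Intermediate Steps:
p = -130
W(I) = I + √2*√I (W(I) = √(I + I) + I = √(2*I) + I = √2*√I + I = I + √2*√I)
(X(p) + W(-160)) + 4712 = (-130 + (-160 + √2*√(-160))) + 4712 = (-130 + (-160 + √2*(4*I*√10))) + 4712 = (-130 + (-160 + 8*I*√5)) + 4712 = (-290 + 8*I*√5) + 4712 = 4422 + 8*I*√5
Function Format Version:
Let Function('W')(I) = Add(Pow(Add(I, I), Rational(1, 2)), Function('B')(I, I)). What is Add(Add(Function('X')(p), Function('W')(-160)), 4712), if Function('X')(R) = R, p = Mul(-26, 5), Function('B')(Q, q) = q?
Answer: Add(4422, Mul(8, I, Pow(5, Rational(1, 2)))) ≈ Add(4422.0, Mul(17.889, I))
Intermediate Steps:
p = -130
Function('W')(I) = Add(I, Mul(Pow(2, Rational(1, 2)), Pow(I, Rational(1, 2)))) (Function('W')(I) = Add(Pow(Add(I, I), Rational(1, 2)), I) = Add(Pow(Mul(2, I), Rational(1, 2)), I) = Add(Mul(Pow(2, Rational(1, 2)), Pow(I, Rational(1, 2))), I) = Add(I, Mul(Pow(2, Rational(1, 2)), Pow(I, Rational(1, 2)))))
Add(Add(Function('X')(p), Function('W')(-160)), 4712) = Add(Add(-130, Add(-160, Mul(Pow(2, Rational(1, 2)), Pow(-160, Rational(1, 2))))), 4712) = Add(Add(-130, Add(-160, Mul(Pow(2, Rational(1, 2)), Mul(4, I, Pow(10, Rational(1, 2)))))), 4712) = Add(Add(-130, Add(-160, Mul(8, I, Pow(5, Rational(1, 2))))), 4712) = Add(Add(-290, Mul(8, I, Pow(5, Rational(1, 2)))), 4712) = Add(4422, Mul(8, I, Pow(5, Rational(1, 2))))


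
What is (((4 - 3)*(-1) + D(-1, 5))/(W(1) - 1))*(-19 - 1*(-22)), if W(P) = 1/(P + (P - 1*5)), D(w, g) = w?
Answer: 9/2 ≈ 4.5000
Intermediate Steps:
W(P) = 1/(-5 + 2*P) (W(P) = 1/(P + (P - 5)) = 1/(P + (-5 + P)) = 1/(-5 + 2*P))
(((4 - 3)*(-1) + D(-1, 5))/(W(1) - 1))*(-19 - 1*(-22)) = (((4 - 3)*(-1) - 1)/(1/(-5 + 2*1) - 1))*(-19 - 1*(-22)) = ((1*(-1) - 1)/(1/(-5 + 2) - 1))*(-19 + 22) = ((-1 - 1)/(1/(-3) - 1))*3 = -2/(-⅓ - 1)*3 = -2/(-4/3)*3 = -2*(-¾)*3 = (3/2)*3 = 9/2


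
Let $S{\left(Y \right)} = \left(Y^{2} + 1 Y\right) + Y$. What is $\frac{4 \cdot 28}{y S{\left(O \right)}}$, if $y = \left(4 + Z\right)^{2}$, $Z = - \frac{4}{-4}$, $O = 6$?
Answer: $\frac{7}{75} \approx 0.093333$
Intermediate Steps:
$Z = 1$ ($Z = \left(-4\right) \left(- \frac{1}{4}\right) = 1$)
$S{\left(Y \right)} = Y^{2} + 2 Y$ ($S{\left(Y \right)} = \left(Y^{2} + Y\right) + Y = \left(Y + Y^{2}\right) + Y = Y^{2} + 2 Y$)
$y = 25$ ($y = \left(4 + 1\right)^{2} = 5^{2} = 25$)
$\frac{4 \cdot 28}{y S{\left(O \right)}} = \frac{4 \cdot 28}{25 \cdot 6 \left(2 + 6\right)} = \frac{112}{25 \cdot 6 \cdot 8} = \frac{112}{25 \cdot 48} = \frac{112}{1200} = 112 \cdot \frac{1}{1200} = \frac{7}{75}$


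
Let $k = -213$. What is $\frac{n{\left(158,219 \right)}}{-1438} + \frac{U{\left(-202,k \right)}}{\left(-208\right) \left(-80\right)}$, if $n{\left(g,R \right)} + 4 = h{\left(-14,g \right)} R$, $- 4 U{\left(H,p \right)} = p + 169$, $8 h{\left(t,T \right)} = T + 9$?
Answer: $- \frac{37994731}{11964160} \approx -3.1757$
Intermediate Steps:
$h{\left(t,T \right)} = \frac{9}{8} + \frac{T}{8}$ ($h{\left(t,T \right)} = \frac{T + 9}{8} = \frac{9 + T}{8} = \frac{9}{8} + \frac{T}{8}$)
$U{\left(H,p \right)} = - \frac{169}{4} - \frac{p}{4}$ ($U{\left(H,p \right)} = - \frac{p + 169}{4} = - \frac{169 + p}{4} = - \frac{169}{4} - \frac{p}{4}$)
$n{\left(g,R \right)} = -4 + R \left(\frac{9}{8} + \frac{g}{8}\right)$ ($n{\left(g,R \right)} = -4 + \left(\frac{9}{8} + \frac{g}{8}\right) R = -4 + R \left(\frac{9}{8} + \frac{g}{8}\right)$)
$\frac{n{\left(158,219 \right)}}{-1438} + \frac{U{\left(-202,k \right)}}{\left(-208\right) \left(-80\right)} = \frac{-4 + \frac{1}{8} \cdot 219 \left(9 + 158\right)}{-1438} + \frac{- \frac{169}{4} - - \frac{213}{4}}{\left(-208\right) \left(-80\right)} = \left(-4 + \frac{1}{8} \cdot 219 \cdot 167\right) \left(- \frac{1}{1438}\right) + \frac{- \frac{169}{4} + \frac{213}{4}}{16640} = \left(-4 + \frac{36573}{8}\right) \left(- \frac{1}{1438}\right) + 11 \cdot \frac{1}{16640} = \frac{36541}{8} \left(- \frac{1}{1438}\right) + \frac{11}{16640} = - \frac{36541}{11504} + \frac{11}{16640} = - \frac{37994731}{11964160}$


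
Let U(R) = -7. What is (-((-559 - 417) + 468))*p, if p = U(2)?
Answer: -3556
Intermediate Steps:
p = -7
(-((-559 - 417) + 468))*p = -((-559 - 417) + 468)*(-7) = -(-976 + 468)*(-7) = -1*(-508)*(-7) = 508*(-7) = -3556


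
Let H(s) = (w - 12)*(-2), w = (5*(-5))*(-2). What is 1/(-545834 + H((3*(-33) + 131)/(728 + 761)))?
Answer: -1/545910 ≈ -1.8318e-6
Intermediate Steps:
w = 50 (w = -25*(-2) = 50)
H(s) = -76 (H(s) = (50 - 12)*(-2) = 38*(-2) = -76)
1/(-545834 + H((3*(-33) + 131)/(728 + 761))) = 1/(-545834 - 76) = 1/(-545910) = -1/545910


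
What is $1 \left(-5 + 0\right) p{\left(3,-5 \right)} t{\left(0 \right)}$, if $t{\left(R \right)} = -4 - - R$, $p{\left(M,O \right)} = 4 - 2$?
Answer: $40$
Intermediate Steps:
$p{\left(M,O \right)} = 2$ ($p{\left(M,O \right)} = 4 - 2 = 2$)
$t{\left(R \right)} = -4 + R$
$1 \left(-5 + 0\right) p{\left(3,-5 \right)} t{\left(0 \right)} = 1 \left(-5 + 0\right) 2 \left(-4 + 0\right) = 1 \left(-5\right) 2 \left(-4\right) = \left(-5\right) 2 \left(-4\right) = \left(-10\right) \left(-4\right) = 40$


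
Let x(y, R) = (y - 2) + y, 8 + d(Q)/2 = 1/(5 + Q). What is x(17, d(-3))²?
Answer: 1024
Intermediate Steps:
d(Q) = -16 + 2/(5 + Q)
x(y, R) = -2 + 2*y (x(y, R) = (-2 + y) + y = -2 + 2*y)
x(17, d(-3))² = (-2 + 2*17)² = (-2 + 34)² = 32² = 1024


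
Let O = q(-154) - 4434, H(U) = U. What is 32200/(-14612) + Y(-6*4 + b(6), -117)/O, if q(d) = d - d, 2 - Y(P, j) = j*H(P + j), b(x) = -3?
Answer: 12922369/8098701 ≈ 1.5956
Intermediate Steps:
Y(P, j) = 2 - j*(P + j)
q(d) = 0
O = -4434 (O = 0 - 4434 = -4434)
32200/(-14612) + Y(-6*4 + b(6), -117)/O = 32200/(-14612) + (2 - 1*(-117)*((-6*4 - 3) - 117))/(-4434) = 32200*(-1/14612) + (2 - 1*(-117)*((-24 - 3) - 117))*(-1/4434) = -8050/3653 + (2 - 1*(-117)*(-27 - 117))*(-1/4434) = -8050/3653 + (2 - 1*(-117)*(-144))*(-1/4434) = -8050/3653 + (2 - 16848)*(-1/4434) = -8050/3653 - 16846*(-1/4434) = -8050/3653 + 8423/2217 = 12922369/8098701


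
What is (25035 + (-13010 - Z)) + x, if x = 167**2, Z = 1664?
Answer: 38250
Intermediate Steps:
x = 27889
(25035 + (-13010 - Z)) + x = (25035 + (-13010 - 1*1664)) + 27889 = (25035 + (-13010 - 1664)) + 27889 = (25035 - 14674) + 27889 = 10361 + 27889 = 38250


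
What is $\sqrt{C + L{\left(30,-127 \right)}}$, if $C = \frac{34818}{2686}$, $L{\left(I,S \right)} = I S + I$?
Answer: $\frac{11 i \sqrt{56152173}}{1343} \approx 61.376 i$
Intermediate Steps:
$L{\left(I,S \right)} = I + I S$
$C = \frac{17409}{1343}$ ($C = 34818 \cdot \frac{1}{2686} = \frac{17409}{1343} \approx 12.963$)
$\sqrt{C + L{\left(30,-127 \right)}} = \sqrt{\frac{17409}{1343} + 30 \left(1 - 127\right)} = \sqrt{\frac{17409}{1343} + 30 \left(-126\right)} = \sqrt{\frac{17409}{1343} - 3780} = \sqrt{- \frac{5059131}{1343}} = \frac{11 i \sqrt{56152173}}{1343}$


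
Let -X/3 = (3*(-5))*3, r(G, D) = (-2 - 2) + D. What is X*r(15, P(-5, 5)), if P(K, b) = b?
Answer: 135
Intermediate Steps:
r(G, D) = -4 + D
X = 135 (X = -3*3*(-5)*3 = -(-45)*3 = -3*(-45) = 135)
X*r(15, P(-5, 5)) = 135*(-4 + 5) = 135*1 = 135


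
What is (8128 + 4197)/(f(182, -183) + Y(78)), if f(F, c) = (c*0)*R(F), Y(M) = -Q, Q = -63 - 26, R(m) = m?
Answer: 12325/89 ≈ 138.48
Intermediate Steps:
Q = -89
Y(M) = 89 (Y(M) = -1*(-89) = 89)
f(F, c) = 0 (f(F, c) = (c*0)*F = 0*F = 0)
(8128 + 4197)/(f(182, -183) + Y(78)) = (8128 + 4197)/(0 + 89) = 12325/89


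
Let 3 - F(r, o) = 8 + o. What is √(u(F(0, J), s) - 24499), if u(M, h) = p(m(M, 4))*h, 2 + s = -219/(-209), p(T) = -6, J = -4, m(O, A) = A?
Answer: I*√1069891273/209 ≈ 156.5*I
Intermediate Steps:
F(r, o) = -5 - o (F(r, o) = 3 - (8 + o) = 3 + (-8 - o) = -5 - o)
s = -199/209 (s = -2 - 219/(-209) = -2 - 219*(-1/209) = -2 + 219/209 = -199/209 ≈ -0.95215)
u(M, h) = -6*h
√(u(F(0, J), s) - 24499) = √(-6*(-199/209) - 24499) = √(1194/209 - 24499) = √(-5119097/209) = I*√1069891273/209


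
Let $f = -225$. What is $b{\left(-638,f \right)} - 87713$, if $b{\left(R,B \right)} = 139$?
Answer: $-87574$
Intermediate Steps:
$b{\left(-638,f \right)} - 87713 = 139 - 87713 = -87574$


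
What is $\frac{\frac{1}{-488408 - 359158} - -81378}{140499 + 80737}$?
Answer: $\frac{68973225947}{187512111576} \approx 0.36783$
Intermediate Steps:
$\frac{\frac{1}{-488408 - 359158} - -81378}{140499 + 80737} = \frac{\frac{1}{-847566} + 81378}{221236} = \left(- \frac{1}{847566} + 81378\right) \frac{1}{221236} = \frac{68973225947}{847566} \cdot \frac{1}{221236} = \frac{68973225947}{187512111576}$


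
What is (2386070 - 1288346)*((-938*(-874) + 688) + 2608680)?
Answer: 3764293186320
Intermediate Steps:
(2386070 - 1288346)*((-938*(-874) + 688) + 2608680) = 1097724*((819812 + 688) + 2608680) = 1097724*(820500 + 2608680) = 1097724*3429180 = 3764293186320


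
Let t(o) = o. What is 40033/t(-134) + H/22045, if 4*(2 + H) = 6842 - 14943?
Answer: -1765598273/5908060 ≈ -298.85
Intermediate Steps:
H = -8109/4 (H = -2 + (6842 - 14943)/4 = -2 + (¼)*(-8101) = -2 - 8101/4 = -8109/4 ≈ -2027.3)
40033/t(-134) + H/22045 = 40033/(-134) - 8109/4/22045 = 40033*(-1/134) - 8109/4*1/22045 = -40033/134 - 8109/88180 = -1765598273/5908060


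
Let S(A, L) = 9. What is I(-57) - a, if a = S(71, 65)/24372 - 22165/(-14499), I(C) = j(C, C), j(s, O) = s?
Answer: -2298044963/39263292 ≈ -58.529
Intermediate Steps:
I(C) = C
a = 60037319/39263292 (a = 9/24372 - 22165/(-14499) = 9*(1/24372) - 22165*(-1/14499) = 1/2708 + 22165/14499 = 60037319/39263292 ≈ 1.5291)
I(-57) - a = -57 - 1*60037319/39263292 = -57 - 60037319/39263292 = -2298044963/39263292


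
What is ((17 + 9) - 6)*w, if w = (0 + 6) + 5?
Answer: 220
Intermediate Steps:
w = 11 (w = 6 + 5 = 11)
((17 + 9) - 6)*w = ((17 + 9) - 6)*11 = (26 - 6)*11 = 20*11 = 220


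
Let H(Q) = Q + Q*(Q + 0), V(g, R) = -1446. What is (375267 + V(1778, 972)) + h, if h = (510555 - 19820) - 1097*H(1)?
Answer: 862362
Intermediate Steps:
H(Q) = Q + Q**2 (H(Q) = Q + Q*Q = Q + Q**2)
h = 488541 (h = (510555 - 19820) - 1097*(1 + 1) = 490735 - 1097*2 = 490735 - 2194 = 488541)
(375267 + V(1778, 972)) + h = (375267 - 1446) + 488541 = 373821 + 488541 = 862362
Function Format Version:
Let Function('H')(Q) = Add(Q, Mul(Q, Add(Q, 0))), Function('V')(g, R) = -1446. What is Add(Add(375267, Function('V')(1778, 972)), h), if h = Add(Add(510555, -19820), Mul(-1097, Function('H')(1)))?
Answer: 862362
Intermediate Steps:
Function('H')(Q) = Add(Q, Pow(Q, 2)) (Function('H')(Q) = Add(Q, Mul(Q, Q)) = Add(Q, Pow(Q, 2)))
h = 488541 (h = Add(Add(510555, -19820), Mul(-1097, Mul(1, Add(1, 1)))) = Add(490735, Mul(-1097, Mul(1, 2))) = Add(490735, Mul(-1097, 2)) = Add(490735, -2194) = 488541)
Add(Add(375267, Function('V')(1778, 972)), h) = Add(Add(375267, -1446), 488541) = Add(373821, 488541) = 862362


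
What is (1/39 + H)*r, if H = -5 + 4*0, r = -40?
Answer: 7760/39 ≈ 198.97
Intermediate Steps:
H = -5 (H = -5 + 0 = -5)
(1/39 + H)*r = (1/39 - 5)*(-40) = -194/39*(-40) = 7760/39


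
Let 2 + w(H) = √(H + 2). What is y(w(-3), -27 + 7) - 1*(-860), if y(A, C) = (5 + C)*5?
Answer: 785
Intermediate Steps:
w(H) = -2 + √(2 + H) (w(H) = -2 + √(H + 2) = -2 + √(2 + H))
y(A, C) = 25 + 5*C
y(w(-3), -27 + 7) - 1*(-860) = (25 + 5*(-27 + 7)) - 1*(-860) = (25 + 5*(-20)) + 860 = (25 - 100) + 860 = -75 + 860 = 785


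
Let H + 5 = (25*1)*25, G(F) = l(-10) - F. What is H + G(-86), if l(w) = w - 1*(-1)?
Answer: 697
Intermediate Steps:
l(w) = 1 + w (l(w) = w + 1 = 1 + w)
G(F) = -9 - F (G(F) = (1 - 10) - F = -9 - F)
H = 620 (H = -5 + (25*1)*25 = -5 + 25*25 = -5 + 625 = 620)
H + G(-86) = 620 + (-9 - 1*(-86)) = 620 + (-9 + 86) = 620 + 77 = 697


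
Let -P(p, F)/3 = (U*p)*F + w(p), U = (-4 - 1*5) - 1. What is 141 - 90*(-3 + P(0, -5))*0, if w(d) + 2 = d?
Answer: 141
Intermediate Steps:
w(d) = -2 + d
U = -10 (U = (-4 - 5) - 1 = -9 - 1 = -10)
P(p, F) = 6 - 3*p + 30*F*p (P(p, F) = -3*((-10*p)*F + (-2 + p)) = -3*(-10*F*p + (-2 + p)) = -3*(-2 + p - 10*F*p) = 6 - 3*p + 30*F*p)
141 - 90*(-3 + P(0, -5))*0 = 141 - 90*(-3 + (6 - 3*0 + 30*(-5)*0))*0 = 141 - 90*(-3 + (6 + 0 + 0))*0 = 141 - 90*(-3 + 6)*0 = 141 - 270*0 = 141 - 90*0 = 141 + 0 = 141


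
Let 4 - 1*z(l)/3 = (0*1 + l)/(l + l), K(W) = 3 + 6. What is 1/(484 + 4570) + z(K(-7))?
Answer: 26534/2527 ≈ 10.500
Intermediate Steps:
K(W) = 9
z(l) = 21/2 (z(l) = 12 - 3*(0*1 + l)/(l + l) = 12 - 3*(0 + l)/(2*l) = 12 - 3*l*1/(2*l) = 12 - 3*½ = 12 - 3/2 = 21/2)
1/(484 + 4570) + z(K(-7)) = 1/(484 + 4570) + 21/2 = 1/5054 + 21/2 = 26534/2527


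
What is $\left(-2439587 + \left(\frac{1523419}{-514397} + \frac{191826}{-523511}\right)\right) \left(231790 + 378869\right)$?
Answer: $- \frac{401180581614440263499640}{269292487867} \approx -1.4898 \cdot 10^{12}$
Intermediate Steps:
$\left(-2439587 + \left(\frac{1523419}{-514397} + \frac{191826}{-523511}\right)\right) \left(231790 + 378869\right) = \left(-2439587 + \left(1523419 \left(- \frac{1}{514397}\right) + 191826 \left(- \frac{1}{523511}\right)\right)\right) 610659 = \left(-2439587 - \frac{896201323031}{269292487867}\right) 610659 = \left(- \frac{656963348799313960}{269292487867}\right) 610659 = - \frac{401180581614440263499640}{269292487867}$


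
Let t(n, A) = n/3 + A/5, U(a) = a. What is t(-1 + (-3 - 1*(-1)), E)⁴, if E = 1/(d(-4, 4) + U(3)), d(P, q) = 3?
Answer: 707281/810000 ≈ 0.87319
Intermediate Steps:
E = ⅙ (E = 1/(3 + 3) = 1/6 = ⅙ ≈ 0.16667)
t(n, A) = n/3 + A/5 (t(n, A) = n*(⅓) + A*(⅕) = n/3 + A/5)
t(-1 + (-3 - 1*(-1)), E)⁴ = ((-1 + (-3 - 1*(-1)))/3 + (⅕)*(⅙))⁴ = ((-1 + (-3 + 1))/3 + 1/30)⁴ = ((-1 - 2)/3 + 1/30)⁴ = ((⅓)*(-3) + 1/30)⁴ = (-1 + 1/30)⁴ = (-29/30)⁴ = 707281/810000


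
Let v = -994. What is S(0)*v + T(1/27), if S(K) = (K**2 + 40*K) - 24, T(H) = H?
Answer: 644113/27 ≈ 23856.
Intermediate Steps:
S(K) = -24 + K**2 + 40*K
S(0)*v + T(1/27) = (-24 + 0**2 + 40*0)*(-994) + 1/27 = (-24 + 0 + 0)*(-994) + 1/27 = -24*(-994) + 1/27 = 23856 + 1/27 = 644113/27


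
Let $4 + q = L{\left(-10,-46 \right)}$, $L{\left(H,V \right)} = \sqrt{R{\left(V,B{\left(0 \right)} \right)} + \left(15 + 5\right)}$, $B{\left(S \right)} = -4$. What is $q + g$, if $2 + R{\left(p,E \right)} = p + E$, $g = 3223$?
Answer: $3219 + 4 i \sqrt{2} \approx 3219.0 + 5.6569 i$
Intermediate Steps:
$R{\left(p,E \right)} = -2 + E + p$ ($R{\left(p,E \right)} = -2 + \left(p + E\right) = -2 + \left(E + p\right) = -2 + E + p$)
$L{\left(H,V \right)} = \sqrt{14 + V}$ ($L{\left(H,V \right)} = \sqrt{\left(-2 - 4 + V\right) + \left(15 + 5\right)} = \sqrt{\left(-6 + V\right) + 20} = \sqrt{14 + V}$)
$q = -4 + 4 i \sqrt{2}$ ($q = -4 + \sqrt{14 - 46} = -4 + \sqrt{-32} = -4 + 4 i \sqrt{2} \approx -4.0 + 5.6569 i$)
$q + g = \left(-4 + 4 i \sqrt{2}\right) + 3223 = 3219 + 4 i \sqrt{2}$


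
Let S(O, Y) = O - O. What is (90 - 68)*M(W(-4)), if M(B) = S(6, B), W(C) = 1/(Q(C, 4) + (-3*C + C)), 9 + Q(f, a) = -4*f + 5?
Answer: 0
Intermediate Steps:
Q(f, a) = -4 - 4*f (Q(f, a) = -9 + (-4*f + 5) = -9 + (5 - 4*f) = -4 - 4*f)
W(C) = 1/(-4 - 6*C) (W(C) = 1/((-4 - 4*C) + (-3*C + C)) = 1/((-4 - 4*C) - 2*C) = 1/(-4 - 6*C))
S(O, Y) = 0
M(B) = 0
(90 - 68)*M(W(-4)) = (90 - 68)*0 = 22*0 = 0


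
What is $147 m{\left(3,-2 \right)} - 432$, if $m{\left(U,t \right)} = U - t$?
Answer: $303$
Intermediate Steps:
$147 m{\left(3,-2 \right)} - 432 = 147 \left(3 - -2\right) - 432 = 147 \left(3 + 2\right) - 432 = 147 \cdot 5 - 432 = 735 - 432 = 303$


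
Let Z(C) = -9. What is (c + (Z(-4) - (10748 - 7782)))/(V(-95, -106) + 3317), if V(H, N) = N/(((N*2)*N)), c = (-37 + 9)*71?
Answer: -1052156/703203 ≈ -1.4962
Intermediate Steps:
c = -1988 (c = -28*71 = -1988)
V(H, N) = 1/(2*N) (V(H, N) = N/(((2*N)*N)) = N/((2*N²)) = N*(1/(2*N²)) = 1/(2*N))
(c + (Z(-4) - (10748 - 7782)))/(V(-95, -106) + 3317) = (-1988 + (-9 - (10748 - 7782)))/((½)/(-106) + 3317) = (-1988 + (-9 - 1*2966))/((½)*(-1/106) + 3317) = (-1988 + (-9 - 2966))/(-1/212 + 3317) = (-1988 - 2975)/(703203/212) = -4963*212/703203 = -1052156/703203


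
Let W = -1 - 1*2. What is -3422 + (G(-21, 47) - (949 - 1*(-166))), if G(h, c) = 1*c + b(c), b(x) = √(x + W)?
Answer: -4490 + 2*√11 ≈ -4483.4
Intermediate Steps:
W = -3 (W = -1 - 2 = -3)
b(x) = √(-3 + x) (b(x) = √(x - 3) = √(-3 + x))
G(h, c) = c + √(-3 + c) (G(h, c) = 1*c + √(-3 + c) = c + √(-3 + c))
-3422 + (G(-21, 47) - (949 - 1*(-166))) = -3422 + ((47 + √(-3 + 47)) - (949 - 1*(-166))) = -3422 + ((47 + √44) - (949 + 166)) = -3422 + ((47 + 2*√11) - 1*1115) = -3422 + ((47 + 2*√11) - 1115) = -3422 + (-1068 + 2*√11) = -4490 + 2*√11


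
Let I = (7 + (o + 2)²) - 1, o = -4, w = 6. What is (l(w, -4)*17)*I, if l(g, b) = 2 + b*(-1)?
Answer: 1020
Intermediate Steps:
l(g, b) = 2 - b
I = 10 (I = (7 + (-4 + 2)²) - 1 = (7 + (-2)²) - 1 = (7 + 4) - 1 = 11 - 1 = 10)
(l(w, -4)*17)*I = ((2 - 1*(-4))*17)*10 = ((2 + 4)*17)*10 = (6*17)*10 = 102*10 = 1020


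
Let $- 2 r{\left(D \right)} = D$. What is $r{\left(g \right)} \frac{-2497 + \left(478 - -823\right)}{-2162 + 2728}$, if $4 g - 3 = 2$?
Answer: $\frac{1495}{1132} \approx 1.3207$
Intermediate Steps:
$g = \frac{5}{4}$ ($g = \frac{3}{4} + \frac{1}{4} \cdot 2 = \frac{3}{4} + \frac{1}{2} = \frac{5}{4} \approx 1.25$)
$r{\left(D \right)} = - \frac{D}{2}$
$r{\left(g \right)} \frac{-2497 + \left(478 - -823\right)}{-2162 + 2728} = \left(- \frac{1}{2}\right) \frac{5}{4} \frac{-2497 + \left(478 - -823\right)}{-2162 + 2728} = - \frac{5 \frac{-2497 + \left(478 + 823\right)}{566}}{8} = - \frac{5 \left(-2497 + 1301\right) \frac{1}{566}}{8} = - \frac{5 \left(\left(-1196\right) \frac{1}{566}\right)}{8} = \left(- \frac{5}{8}\right) \left(- \frac{598}{283}\right) = \frac{1495}{1132}$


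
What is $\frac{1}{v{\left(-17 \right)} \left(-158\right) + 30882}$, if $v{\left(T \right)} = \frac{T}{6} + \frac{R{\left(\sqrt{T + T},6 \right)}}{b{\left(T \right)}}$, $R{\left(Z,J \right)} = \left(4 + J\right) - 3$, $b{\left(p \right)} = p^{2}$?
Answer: $\frac{867}{27159503} \approx 3.1923 \cdot 10^{-5}$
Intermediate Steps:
$R{\left(Z,J \right)} = 1 + J$
$v{\left(T \right)} = \frac{7}{T^{2}} + \frac{T}{6}$ ($v{\left(T \right)} = \frac{T}{6} + \frac{1 + 6}{T^{2}} = T \frac{1}{6} + \frac{7}{T^{2}} = \frac{T}{6} + \frac{7}{T^{2}} = \frac{7}{T^{2}} + \frac{T}{6}$)
$\frac{1}{v{\left(-17 \right)} \left(-158\right) + 30882} = \frac{1}{\left(\frac{7}{289} + \frac{1}{6} \left(-17\right)\right) \left(-158\right) + 30882} = \frac{1}{\left(7 \cdot \frac{1}{289} - \frac{17}{6}\right) \left(-158\right) + 30882} = \frac{1}{\left(\frac{7}{289} - \frac{17}{6}\right) \left(-158\right) + 30882} = \frac{1}{\left(- \frac{4871}{1734}\right) \left(-158\right) + 30882} = \frac{1}{\frac{384809}{867} + 30882} = \frac{1}{\frac{27159503}{867}} = \frac{867}{27159503}$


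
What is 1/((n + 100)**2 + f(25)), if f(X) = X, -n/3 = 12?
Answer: 1/4121 ≈ 0.00024266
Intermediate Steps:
n = -36 (n = -3*12 = -36)
1/((n + 100)**2 + f(25)) = 1/((-36 + 100)**2 + 25) = 1/(64**2 + 25) = 1/(4096 + 25) = 1/4121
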